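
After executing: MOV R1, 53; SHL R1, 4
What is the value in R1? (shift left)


Register state trace:
  MOV R1, 53  → R1 = 53
  SHL R1, 4  → R1 = 53 << 4 = 53 * 2^4 = 848
Final: R1 = 848

848


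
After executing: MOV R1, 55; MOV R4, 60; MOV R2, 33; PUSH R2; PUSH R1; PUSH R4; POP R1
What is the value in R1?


Stack trace (top is rightmost):
  MOV R1, 55  → R1 = 55
  MOV R4, 60  → R4 = 60
  MOV R2, 33  → R2 = 33
  PUSH R2  → stack: [33]
  PUSH R1  → stack: [33, 55]
  PUSH R4  → stack: [33, 55, 60]
  POP R1  → R1 = 60, stack: [33, 55]
Final: R1 = 60

60


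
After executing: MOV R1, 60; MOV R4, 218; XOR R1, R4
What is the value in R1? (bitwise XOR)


Register state trace:
  MOV R1, 60  → R1 = 60 (0b00111100)
  MOV R4, 218  → R4 = 218 (0b11011010)
  XOR R1, R4  → R1 = 60 XOR 218 = 230 (0b11100110)
Final: R1 = 230

230


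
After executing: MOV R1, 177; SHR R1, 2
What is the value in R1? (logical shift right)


Register state trace:
  MOV R1, 177  → R1 = 177
  SHR R1, 2  → R1 = 177 >> 2 = 177 // 2^2 = 44
Final: R1 = 44

44


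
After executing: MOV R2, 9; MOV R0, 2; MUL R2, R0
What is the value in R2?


Register state trace:
  MOV R2, 9  → R2 = 9
  MOV R0, 2  → R0 = 2
  MUL R2, R0  → R2 = 9 * 2 = 18
Final: R2 = 18

18


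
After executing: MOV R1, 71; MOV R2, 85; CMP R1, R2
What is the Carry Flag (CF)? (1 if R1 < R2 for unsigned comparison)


Register state trace:
  MOV R1, 71  → R1 = 71
  MOV R2, 85  → R2 = 85
  CMP R1, R2  → unsigned 71 - 85: borrow occurs
  71 < 85, so CF = 1
CF = 1

1


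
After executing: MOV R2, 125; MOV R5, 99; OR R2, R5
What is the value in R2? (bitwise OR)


Register state trace:
  MOV R2, 125  → R2 = 125 (0b01111101)
  MOV R5, 99  → R5 = 99 (0b01100011)
  OR R2, R5   → R2 = 125 OR 99 = 127 (0b01111111)
Final: R2 = 127

127


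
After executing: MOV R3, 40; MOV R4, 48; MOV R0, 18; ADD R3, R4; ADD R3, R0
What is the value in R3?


Register state trace:
  MOV R3, 40  → R3 = 40
  MOV R4, 48  → R4 = 48
  MOV R0, 18  → R0 = 18
  ADD R3, R4  → R3 = 40 + 48 = 88
  ADD R3, R0  → R3 = 88 + 18 = 106
Final: R3 = 106

106


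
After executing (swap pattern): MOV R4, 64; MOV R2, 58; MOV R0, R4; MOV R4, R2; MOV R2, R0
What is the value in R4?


Register state trace (swap pattern):
  MOV R4, 64  → R4 = 64
  MOV R2, 58  → R2 = 58
  MOV R0, R4  → R0 = 64  (save R4)
  MOV R4, R2  → R4 = 58  (R4 gets R2's value)
  MOV R2, R0  → R2 = 64  (R2 gets saved value)
Final: R4 = 58

58


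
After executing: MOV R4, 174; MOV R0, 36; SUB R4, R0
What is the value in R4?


Register state trace:
  MOV R4, 174  → R4 = 174
  MOV R0, 36  → R0 = 36
  SUB R4, R0  → R4 = 174 - 36 = 138
Final: R4 = 138

138


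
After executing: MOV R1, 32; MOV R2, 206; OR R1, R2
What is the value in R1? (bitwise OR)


Register state trace:
  MOV R1, 32  → R1 = 32 (0b00100000)
  MOV R2, 206  → R2 = 206 (0b11001110)
  OR R1, R2   → R1 = 32 OR 206 = 238 (0b11101110)
Final: R1 = 238

238


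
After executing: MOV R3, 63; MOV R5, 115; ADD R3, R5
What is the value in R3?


Register state trace:
  MOV R3, 63  → R3 = 63
  MOV R5, 115  → R5 = 115
  ADD R3, R5  → R3 = 63 + 115 = 178
Final: R3 = 178

178


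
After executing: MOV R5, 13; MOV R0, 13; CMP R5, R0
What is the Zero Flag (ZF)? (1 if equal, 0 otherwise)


Register state trace:
  MOV R5, 13  → R5 = 13
  MOV R0, 13  → R0 = 13
  CMP R5, R0  → computes 13 - 13 = 0
  Result is zero, so values are equal
ZF = 1

1


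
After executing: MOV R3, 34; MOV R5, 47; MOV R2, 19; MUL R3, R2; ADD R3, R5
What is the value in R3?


Register state trace:
  MOV R3, 34  → R3 = 34
  MOV R5, 47  → R5 = 47
  MOV R2, 19  → R2 = 19
  MUL R3, R2  → R3 = 34 * 19 = 646
  ADD R3, R5  → R3 = 646 + 47 = 693
Final: R3 = 693

693


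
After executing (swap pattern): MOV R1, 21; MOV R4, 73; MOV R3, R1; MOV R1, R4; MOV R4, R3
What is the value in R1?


Register state trace (swap pattern):
  MOV R1, 21  → R1 = 21
  MOV R4, 73  → R4 = 73
  MOV R3, R1  → R3 = 21  (save R1)
  MOV R1, R4  → R1 = 73  (R1 gets R4's value)
  MOV R4, R3  → R4 = 21  (R4 gets saved value)
Final: R1 = 73

73


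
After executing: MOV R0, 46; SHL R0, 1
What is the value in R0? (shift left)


Register state trace:
  MOV R0, 46  → R0 = 46
  SHL R0, 1  → R0 = 46 << 1 = 46 * 2^1 = 92
Final: R0 = 92

92


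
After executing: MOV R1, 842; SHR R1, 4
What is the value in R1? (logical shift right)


Register state trace:
  MOV R1, 842  → R1 = 842
  SHR R1, 4  → R1 = 842 >> 4 = 842 // 2^4 = 52
Final: R1 = 52

52


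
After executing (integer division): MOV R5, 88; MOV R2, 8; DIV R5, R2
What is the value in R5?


Register state trace:
  MOV R5, 88  → R5 = 88
  MOV R2, 8  → R2 = 8
  DIV R5, R2  → R5 = 88 // 8 = 11
Final: R5 = 11

11


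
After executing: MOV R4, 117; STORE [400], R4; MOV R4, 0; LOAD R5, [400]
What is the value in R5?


Register and memory trace:
  MOV R4, 117  → R4 = 117
  STORE [400], R4  → mem[400] = 117
  MOV R4, 0  → R4 = 0
  LOAD R5, [400]  → R5 = mem[400] = 117
Final: R5 = 117

117


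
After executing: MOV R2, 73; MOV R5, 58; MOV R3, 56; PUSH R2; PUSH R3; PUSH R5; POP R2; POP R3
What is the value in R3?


Stack trace (top is rightmost):
  MOV R2, 73  → R2 = 73
  MOV R5, 58  → R5 = 58
  MOV R3, 56  → R3 = 56
  PUSH R2  → stack: [73]
  PUSH R3  → stack: [73, 56]
  PUSH R5  → stack: [73, 56, 58]
  POP R2  → R2 = 58, stack: [73, 56]
  POP R3  → R3 = 56, stack: [73]
Final: R3 = 56

56


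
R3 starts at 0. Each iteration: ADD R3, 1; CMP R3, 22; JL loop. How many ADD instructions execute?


Loop trace (R3 starts at 0, target 22, step 1):
  ADD #1: R3 = 0 + 1 = 1  → 1 < 22, loop
  ADD #2: R3 = 1 + 1 = 2  → 2 < 22, loop
  ADD #3: R3 = 2 + 1 = 3  → 3 < 22, loop
  ADD #4: R3 = 3 + 1 = 4  → 4 < 22, loop
  ADD #5: R3 = 4 + 1 = 5  → 5 < 22, loop
  ADD #6: R3 = 5 + 1 = 6  → 6 < 22, loop
  ADD #7: R3 = 6 + 1 = 7  → 7 < 22, loop
  ADD #8: R3 = 7 + 1 = 8  → 8 < 22, loop
  ADD #9: R3 = 8 + 1 = 9  → 9 < 22, loop
  ADD #10: R3 = 9 + 1 = 10  → 10 < 22, loop
  ADD #11: R3 = 10 + 1 = 11  → 11 < 22, loop
  ADD #12: R3 = 11 + 1 = 12  → 12 < 22, loop
  ADD #13: R3 = 12 + 1 = 13  → 13 < 22, loop
  ADD #14: R3 = 13 + 1 = 14  → 14 < 22, loop
  ADD #15: R3 = 14 + 1 = 15  → 15 < 22, loop
  ADD #16: R3 = 15 + 1 = 16  → 16 < 22, loop
  ADD #17: R3 = 16 + 1 = 17  → 17 < 22, loop
  ADD #18: R3 = 17 + 1 = 18  → 18 < 22, loop
  ADD #19: R3 = 18 + 1 = 19  → 19 < 22, loop
  ADD #20: R3 = 19 + 1 = 20  → 20 < 22, loop
  ADD #21: R3 = 20 + 1 = 21  → 21 < 22, loop
  ADD #22: R3 = 21 + 1 = 22  → 22 >= 22, exit
Total ADD instructions: 22

22


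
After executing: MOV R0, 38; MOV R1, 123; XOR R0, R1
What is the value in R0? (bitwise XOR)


Register state trace:
  MOV R0, 38  → R0 = 38 (0b00100110)
  MOV R1, 123  → R1 = 123 (0b01111011)
  XOR R0, R1  → R0 = 38 XOR 123 = 93 (0b01011101)
Final: R0 = 93

93


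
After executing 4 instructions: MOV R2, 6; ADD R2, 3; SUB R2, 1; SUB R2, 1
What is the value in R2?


Register state trace:
  MOV R2, 6  → R2 = 6
  ADD R2, 3  → R2 = 6 + 3 = 9
  SUB R2, 1  → R2 = 9 - 1 = 8
  SUB R2, 1  → R2 = 8 - 1 = 7
Final: R2 = 7

7


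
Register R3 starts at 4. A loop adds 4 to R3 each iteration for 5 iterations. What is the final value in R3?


Starting value: R3 = 4
  Iter 1: R3 = 4 + 4 = 8
  Iter 2: R3 = 8 + 4 = 12
  Iter 3: R3 = 12 + 4 = 16
  Iter 4: R3 = 16 + 4 = 20
  Iter 5: R3 = 20 + 4 = 24
Final: R3 = 24

24


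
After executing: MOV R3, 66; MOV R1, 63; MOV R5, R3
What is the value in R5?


Register state trace:
  MOV R3, 66  → R3 = 66
  MOV R1, 63  → R1 = 63
  MOV R5, R3  → R5 = 66
Final: R5 = 66

66


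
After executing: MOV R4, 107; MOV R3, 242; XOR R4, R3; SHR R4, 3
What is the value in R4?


Register state trace:
  MOV R4, 107  → R4 = 107 (0b01101011)
  MOV R3, 242  → R3 = 242 (0b11110010)
  XOR R4, R3  → R4 = 107 XOR 242 = 153 (0b10011001)
  SHR R4, 3  → R4 = 153 >> 3 = 19
Final: R4 = 19

19


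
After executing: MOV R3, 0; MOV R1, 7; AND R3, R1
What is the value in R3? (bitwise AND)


Register state trace:
  MOV R3, 0  → R3 = 0 (0b00000000)
  MOV R1, 7  → R1 = 7 (0b00000111)
  AND R3, R1  → R3 = 0 AND 7 = 0 (0b00000000)
Final: R3 = 0

0


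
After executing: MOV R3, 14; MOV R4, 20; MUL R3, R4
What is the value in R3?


Register state trace:
  MOV R3, 14  → R3 = 14
  MOV R4, 20  → R4 = 20
  MUL R3, R4  → R3 = 14 * 20 = 280
Final: R3 = 280

280


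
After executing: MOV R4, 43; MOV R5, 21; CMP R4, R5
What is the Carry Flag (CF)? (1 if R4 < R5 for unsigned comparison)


Register state trace:
  MOV R4, 43  → R4 = 43
  MOV R5, 21  → R5 = 21
  CMP R4, R5  → unsigned 43 - 21: no borrow
  43 >= 21, so CF = 0
CF = 0

0


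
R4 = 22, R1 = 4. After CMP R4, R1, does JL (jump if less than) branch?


Trace:
  R4 = 22, R1 = 4
  CMP R4, R1  → compares 22 vs 4
  JL checks: is 22 less than 4?
  22 > 4, so condition is false
Branch taken: No

No


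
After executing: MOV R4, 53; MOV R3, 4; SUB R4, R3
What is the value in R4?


Register state trace:
  MOV R4, 53  → R4 = 53
  MOV R3, 4  → R3 = 4
  SUB R4, R3  → R4 = 53 - 4 = 49
Final: R4 = 49

49


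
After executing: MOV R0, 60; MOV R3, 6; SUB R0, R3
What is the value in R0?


Register state trace:
  MOV R0, 60  → R0 = 60
  MOV R3, 6  → R3 = 6
  SUB R0, R3  → R0 = 60 - 6 = 54
Final: R0 = 54

54


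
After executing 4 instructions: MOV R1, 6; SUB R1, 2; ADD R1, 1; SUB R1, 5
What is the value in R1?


Register state trace:
  MOV R1, 6  → R1 = 6
  SUB R1, 2  → R1 = 6 - 2 = 4
  ADD R1, 1  → R1 = 4 + 1 = 5
  SUB R1, 5  → R1 = 5 - 5 = 0
Final: R1 = 0

0


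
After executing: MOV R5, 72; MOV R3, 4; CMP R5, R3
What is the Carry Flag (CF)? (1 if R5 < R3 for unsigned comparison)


Register state trace:
  MOV R5, 72  → R5 = 72
  MOV R3, 4  → R3 = 4
  CMP R5, R3  → unsigned 72 - 4: no borrow
  72 >= 4, so CF = 0
CF = 0

0


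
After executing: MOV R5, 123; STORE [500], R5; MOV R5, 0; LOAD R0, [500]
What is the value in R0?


Register and memory trace:
  MOV R5, 123  → R5 = 123
  STORE [500], R5  → mem[500] = 123
  MOV R5, 0  → R5 = 0
  LOAD R0, [500]  → R0 = mem[500] = 123
Final: R0 = 123

123


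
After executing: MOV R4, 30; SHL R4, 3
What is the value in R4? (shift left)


Register state trace:
  MOV R4, 30  → R4 = 30
  SHL R4, 3  → R4 = 30 << 3 = 30 * 2^3 = 240
Final: R4 = 240

240


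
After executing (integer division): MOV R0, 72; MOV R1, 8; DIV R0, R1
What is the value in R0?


Register state trace:
  MOV R0, 72  → R0 = 72
  MOV R1, 8  → R1 = 8
  DIV R0, R1  → R0 = 72 // 8 = 9
Final: R0 = 9

9


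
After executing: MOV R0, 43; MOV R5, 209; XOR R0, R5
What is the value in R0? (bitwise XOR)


Register state trace:
  MOV R0, 43  → R0 = 43 (0b00101011)
  MOV R5, 209  → R5 = 209 (0b11010001)
  XOR R0, R5  → R0 = 43 XOR 209 = 250 (0b11111010)
Final: R0 = 250

250


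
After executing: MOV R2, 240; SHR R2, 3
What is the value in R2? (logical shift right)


Register state trace:
  MOV R2, 240  → R2 = 240
  SHR R2, 3  → R2 = 240 >> 3 = 240 // 2^3 = 30
Final: R2 = 30

30


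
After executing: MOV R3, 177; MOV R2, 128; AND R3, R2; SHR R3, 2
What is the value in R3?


Register state trace:
  MOV R3, 177  → R3 = 177 (0b10110001)
  MOV R2, 128  → R2 = 128 (0b10000000)
  AND R3, R2  → R3 = 177 AND 128 = 128 (0b10000000)
  SHR R3, 2  → R3 = 128 >> 2 = 32
Final: R3 = 32

32


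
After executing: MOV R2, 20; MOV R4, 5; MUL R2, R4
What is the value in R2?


Register state trace:
  MOV R2, 20  → R2 = 20
  MOV R4, 5  → R4 = 5
  MUL R2, R4  → R2 = 20 * 5 = 100
Final: R2 = 100

100


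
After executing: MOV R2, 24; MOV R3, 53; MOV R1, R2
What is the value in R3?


Register state trace:
  MOV R2, 24  → R2 = 24
  MOV R3, 53  → R3 = 53
  MOV R1, R2  → R1 = 24
Final: R3 = 53

53


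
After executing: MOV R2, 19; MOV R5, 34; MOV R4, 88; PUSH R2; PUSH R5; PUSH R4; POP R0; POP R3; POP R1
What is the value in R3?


Stack trace (top is rightmost):
  MOV R2, 19  → R2 = 19
  MOV R5, 34  → R5 = 34
  MOV R4, 88  → R4 = 88
  PUSH R2  → stack: [19]
  PUSH R5  → stack: [19, 34]
  PUSH R4  → stack: [19, 34, 88]
  POP R0  → R0 = 88, stack: [19, 34]
  POP R3  → R3 = 34, stack: [19]
  POP R1  → R1 = 19, stack: []
Final: R3 = 34

34


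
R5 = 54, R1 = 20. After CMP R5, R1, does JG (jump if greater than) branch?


Trace:
  R5 = 54, R1 = 20
  CMP R5, R1  → compares 54 vs 20
  JG checks: is 54 greater than 20?
  54 > 20, so condition is true
Branch taken: Yes

Yes


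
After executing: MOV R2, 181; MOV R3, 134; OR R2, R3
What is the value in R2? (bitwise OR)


Register state trace:
  MOV R2, 181  → R2 = 181 (0b10110101)
  MOV R3, 134  → R3 = 134 (0b10000110)
  OR R2, R3   → R2 = 181 OR 134 = 183 (0b10110111)
Final: R2 = 183

183


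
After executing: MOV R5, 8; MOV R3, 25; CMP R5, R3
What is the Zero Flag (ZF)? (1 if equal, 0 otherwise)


Register state trace:
  MOV R5, 8  → R5 = 8
  MOV R3, 25  → R3 = 25
  CMP R5, R3  → computes 8 - 25 = -17
  Result is nonzero, so values are not equal
ZF = 0

0


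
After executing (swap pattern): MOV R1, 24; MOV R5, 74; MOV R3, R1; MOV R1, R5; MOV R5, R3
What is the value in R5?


Register state trace (swap pattern):
  MOV R1, 24  → R1 = 24
  MOV R5, 74  → R5 = 74
  MOV R3, R1  → R3 = 24  (save R1)
  MOV R1, R5  → R1 = 74  (R1 gets R5's value)
  MOV R5, R3  → R5 = 24  (R5 gets saved value)
Final: R5 = 24

24


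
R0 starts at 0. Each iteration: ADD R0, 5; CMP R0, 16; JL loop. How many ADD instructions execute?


Loop trace (R0 starts at 0, target 16, step 5):
  ADD #1: R0 = 0 + 5 = 5  → 5 < 16, loop
  ADD #2: R0 = 5 + 5 = 10  → 10 < 16, loop
  ADD #3: R0 = 10 + 5 = 15  → 15 < 16, loop
  ADD #4: R0 = 15 + 5 = 20  → 20 >= 16, exit
Total ADD instructions: 4

4


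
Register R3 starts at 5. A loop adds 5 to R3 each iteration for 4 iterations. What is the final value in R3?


Starting value: R3 = 5
  Iter 1: R3 = 5 + 5 = 10
  Iter 2: R3 = 10 + 5 = 15
  Iter 3: R3 = 15 + 5 = 20
  Iter 4: R3 = 20 + 5 = 25
Final: R3 = 25

25


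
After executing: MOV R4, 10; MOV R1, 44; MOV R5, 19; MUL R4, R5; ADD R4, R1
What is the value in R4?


Register state trace:
  MOV R4, 10  → R4 = 10
  MOV R1, 44  → R1 = 44
  MOV R5, 19  → R5 = 19
  MUL R4, R5  → R4 = 10 * 19 = 190
  ADD R4, R1  → R4 = 190 + 44 = 234
Final: R4 = 234

234


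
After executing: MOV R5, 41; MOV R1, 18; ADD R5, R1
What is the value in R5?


Register state trace:
  MOV R5, 41  → R5 = 41
  MOV R1, 18  → R1 = 18
  ADD R5, R1  → R5 = 41 + 18 = 59
Final: R5 = 59

59


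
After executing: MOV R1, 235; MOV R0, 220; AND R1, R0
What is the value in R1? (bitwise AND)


Register state trace:
  MOV R1, 235  → R1 = 235 (0b11101011)
  MOV R0, 220  → R0 = 220 (0b11011100)
  AND R1, R0  → R1 = 235 AND 220 = 200 (0b11001000)
Final: R1 = 200

200


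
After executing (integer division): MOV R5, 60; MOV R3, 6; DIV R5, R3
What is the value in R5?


Register state trace:
  MOV R5, 60  → R5 = 60
  MOV R3, 6  → R3 = 6
  DIV R5, R3  → R5 = 60 // 6 = 10
Final: R5 = 10

10


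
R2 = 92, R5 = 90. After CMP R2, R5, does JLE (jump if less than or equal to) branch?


Trace:
  R2 = 92, R5 = 90
  CMP R2, R5  → compares 92 vs 90
  JLE checks: is 92 less than or equal to 90?
  92 > 90, so condition is false
Branch taken: No

No


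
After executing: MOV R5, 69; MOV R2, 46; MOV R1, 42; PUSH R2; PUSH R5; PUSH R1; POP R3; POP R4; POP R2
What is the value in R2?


Stack trace (top is rightmost):
  MOV R5, 69  → R5 = 69
  MOV R2, 46  → R2 = 46
  MOV R1, 42  → R1 = 42
  PUSH R2  → stack: [46]
  PUSH R5  → stack: [46, 69]
  PUSH R1  → stack: [46, 69, 42]
  POP R3  → R3 = 42, stack: [46, 69]
  POP R4  → R4 = 69, stack: [46]
  POP R2  → R2 = 46, stack: []
Final: R2 = 46

46


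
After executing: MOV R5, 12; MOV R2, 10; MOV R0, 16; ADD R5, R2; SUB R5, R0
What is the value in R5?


Register state trace:
  MOV R5, 12  → R5 = 12
  MOV R2, 10  → R2 = 10
  MOV R0, 16  → R0 = 16
  ADD R5, R2  → R5 = 12 + 10 = 22
  SUB R5, R0  → R5 = 22 - 16 = 6
Final: R5 = 6

6


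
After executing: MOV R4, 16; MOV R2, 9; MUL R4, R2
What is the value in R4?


Register state trace:
  MOV R4, 16  → R4 = 16
  MOV R2, 9  → R2 = 9
  MUL R4, R2  → R4 = 16 * 9 = 144
Final: R4 = 144

144


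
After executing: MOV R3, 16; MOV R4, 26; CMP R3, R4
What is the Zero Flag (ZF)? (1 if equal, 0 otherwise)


Register state trace:
  MOV R3, 16  → R3 = 16
  MOV R4, 26  → R4 = 26
  CMP R3, R4  → computes 16 - 26 = -10
  Result is nonzero, so values are not equal
ZF = 0

0


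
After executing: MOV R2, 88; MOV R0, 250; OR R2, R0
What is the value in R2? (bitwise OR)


Register state trace:
  MOV R2, 88  → R2 = 88 (0b01011000)
  MOV R0, 250  → R0 = 250 (0b11111010)
  OR R2, R0   → R2 = 88 OR 250 = 250 (0b11111010)
Final: R2 = 250

250


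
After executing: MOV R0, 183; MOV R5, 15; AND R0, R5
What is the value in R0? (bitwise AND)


Register state trace:
  MOV R0, 183  → R0 = 183 (0b10110111)
  MOV R5, 15  → R5 = 15 (0b00001111)
  AND R0, R5  → R0 = 183 AND 15 = 7 (0b00000111)
Final: R0 = 7

7


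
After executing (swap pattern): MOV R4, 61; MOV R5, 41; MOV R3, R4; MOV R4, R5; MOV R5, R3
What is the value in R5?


Register state trace (swap pattern):
  MOV R4, 61  → R4 = 61
  MOV R5, 41  → R5 = 41
  MOV R3, R4  → R3 = 61  (save R4)
  MOV R4, R5  → R4 = 41  (R4 gets R5's value)
  MOV R5, R3  → R5 = 61  (R5 gets saved value)
Final: R5 = 61

61


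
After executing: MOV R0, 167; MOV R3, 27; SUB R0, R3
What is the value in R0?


Register state trace:
  MOV R0, 167  → R0 = 167
  MOV R3, 27  → R3 = 27
  SUB R0, R3  → R0 = 167 - 27 = 140
Final: R0 = 140

140


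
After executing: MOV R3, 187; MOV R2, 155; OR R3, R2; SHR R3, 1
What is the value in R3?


Register state trace:
  MOV R3, 187  → R3 = 187 (0b10111011)
  MOV R2, 155  → R2 = 155 (0b10011011)
  OR R3, R2  → R3 = 187 OR 155 = 187 (0b10111011)
  SHR R3, 1  → R3 = 187 >> 1 = 93
Final: R3 = 93

93


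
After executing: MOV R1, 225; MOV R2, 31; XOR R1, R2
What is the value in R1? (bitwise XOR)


Register state trace:
  MOV R1, 225  → R1 = 225 (0b11100001)
  MOV R2, 31  → R2 = 31 (0b00011111)
  XOR R1, R2  → R1 = 225 XOR 31 = 254 (0b11111110)
Final: R1 = 254

254


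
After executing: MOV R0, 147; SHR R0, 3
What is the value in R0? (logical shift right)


Register state trace:
  MOV R0, 147  → R0 = 147
  SHR R0, 3  → R0 = 147 >> 3 = 147 // 2^3 = 18
Final: R0 = 18

18


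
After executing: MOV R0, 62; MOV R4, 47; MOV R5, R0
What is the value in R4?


Register state trace:
  MOV R0, 62  → R0 = 62
  MOV R4, 47  → R4 = 47
  MOV R5, R0  → R5 = 62
Final: R4 = 47

47


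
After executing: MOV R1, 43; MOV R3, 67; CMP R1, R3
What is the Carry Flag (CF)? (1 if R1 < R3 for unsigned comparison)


Register state trace:
  MOV R1, 43  → R1 = 43
  MOV R3, 67  → R3 = 67
  CMP R1, R3  → unsigned 43 - 67: borrow occurs
  43 < 67, so CF = 1
CF = 1

1


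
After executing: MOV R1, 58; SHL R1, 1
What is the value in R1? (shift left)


Register state trace:
  MOV R1, 58  → R1 = 58
  SHL R1, 1  → R1 = 58 << 1 = 58 * 2^1 = 116
Final: R1 = 116

116


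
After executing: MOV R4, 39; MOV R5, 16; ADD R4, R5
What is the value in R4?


Register state trace:
  MOV R4, 39  → R4 = 39
  MOV R5, 16  → R5 = 16
  ADD R4, R5  → R4 = 39 + 16 = 55
Final: R4 = 55

55


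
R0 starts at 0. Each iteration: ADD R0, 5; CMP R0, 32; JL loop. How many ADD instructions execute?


Loop trace (R0 starts at 0, target 32, step 5):
  ADD #1: R0 = 0 + 5 = 5  → 5 < 32, loop
  ADD #2: R0 = 5 + 5 = 10  → 10 < 32, loop
  ADD #3: R0 = 10 + 5 = 15  → 15 < 32, loop
  ADD #4: R0 = 15 + 5 = 20  → 20 < 32, loop
  ADD #5: R0 = 20 + 5 = 25  → 25 < 32, loop
  ADD #6: R0 = 25 + 5 = 30  → 30 < 32, loop
  ADD #7: R0 = 30 + 5 = 35  → 35 >= 32, exit
Total ADD instructions: 7

7


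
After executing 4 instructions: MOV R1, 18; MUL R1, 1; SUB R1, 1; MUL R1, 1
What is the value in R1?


Register state trace:
  MOV R1, 18  → R1 = 18
  MUL R1, 1  → R1 = 18 * 1 = 18
  SUB R1, 1  → R1 = 18 - 1 = 17
  MUL R1, 1  → R1 = 17 * 1 = 17
Final: R1 = 17

17


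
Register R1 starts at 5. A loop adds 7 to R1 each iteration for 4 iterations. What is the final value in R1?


Starting value: R1 = 5
  Iter 1: R1 = 5 + 7 = 12
  Iter 2: R1 = 12 + 7 = 19
  Iter 3: R1 = 19 + 7 = 26
  Iter 4: R1 = 26 + 7 = 33
Final: R1 = 33

33


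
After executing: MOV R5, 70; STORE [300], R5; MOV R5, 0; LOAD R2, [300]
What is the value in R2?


Register and memory trace:
  MOV R5, 70  → R5 = 70
  STORE [300], R5  → mem[300] = 70
  MOV R5, 0  → R5 = 0
  LOAD R2, [300]  → R2 = mem[300] = 70
Final: R2 = 70

70


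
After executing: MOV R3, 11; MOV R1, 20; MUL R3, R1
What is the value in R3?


Register state trace:
  MOV R3, 11  → R3 = 11
  MOV R1, 20  → R1 = 20
  MUL R3, R1  → R3 = 11 * 20 = 220
Final: R3 = 220

220


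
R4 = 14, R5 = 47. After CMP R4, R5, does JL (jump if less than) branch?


Trace:
  R4 = 14, R5 = 47
  CMP R4, R5  → compares 14 vs 47
  JL checks: is 14 less than 47?
  14 < 47, so condition is true
Branch taken: Yes

Yes


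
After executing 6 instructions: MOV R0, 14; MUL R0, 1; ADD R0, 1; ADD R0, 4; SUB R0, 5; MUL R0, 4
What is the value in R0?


Register state trace:
  MOV R0, 14  → R0 = 14
  MUL R0, 1  → R0 = 14 * 1 = 14
  ADD R0, 1  → R0 = 14 + 1 = 15
  ADD R0, 4  → R0 = 15 + 4 = 19
  SUB R0, 5  → R0 = 19 - 5 = 14
  MUL R0, 4  → R0 = 14 * 4 = 56
Final: R0 = 56

56


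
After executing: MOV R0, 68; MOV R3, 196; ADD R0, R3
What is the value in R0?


Register state trace:
  MOV R0, 68  → R0 = 68
  MOV R3, 196  → R3 = 196
  ADD R0, R3  → R0 = 68 + 196 = 264
Final: R0 = 264

264


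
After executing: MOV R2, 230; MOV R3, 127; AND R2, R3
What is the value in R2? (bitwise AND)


Register state trace:
  MOV R2, 230  → R2 = 230 (0b11100110)
  MOV R3, 127  → R3 = 127 (0b01111111)
  AND R2, R3  → R2 = 230 AND 127 = 102 (0b01100110)
Final: R2 = 102

102


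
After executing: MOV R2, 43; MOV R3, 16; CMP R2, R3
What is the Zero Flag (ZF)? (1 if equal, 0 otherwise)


Register state trace:
  MOV R2, 43  → R2 = 43
  MOV R3, 16  → R3 = 16
  CMP R2, R3  → computes 43 - 16 = 27
  Result is nonzero, so values are not equal
ZF = 0

0


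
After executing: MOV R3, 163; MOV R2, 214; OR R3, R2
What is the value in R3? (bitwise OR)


Register state trace:
  MOV R3, 163  → R3 = 163 (0b10100011)
  MOV R2, 214  → R2 = 214 (0b11010110)
  OR R3, R2   → R3 = 163 OR 214 = 247 (0b11110111)
Final: R3 = 247

247


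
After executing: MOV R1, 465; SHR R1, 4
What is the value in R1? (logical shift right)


Register state trace:
  MOV R1, 465  → R1 = 465
  SHR R1, 4  → R1 = 465 >> 4 = 465 // 2^4 = 29
Final: R1 = 29

29


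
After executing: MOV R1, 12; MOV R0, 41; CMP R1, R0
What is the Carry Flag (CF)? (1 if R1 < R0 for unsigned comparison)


Register state trace:
  MOV R1, 12  → R1 = 12
  MOV R0, 41  → R0 = 41
  CMP R1, R0  → unsigned 12 - 41: borrow occurs
  12 < 41, so CF = 1
CF = 1

1


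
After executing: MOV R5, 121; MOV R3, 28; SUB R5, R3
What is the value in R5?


Register state trace:
  MOV R5, 121  → R5 = 121
  MOV R3, 28  → R3 = 28
  SUB R5, R3  → R5 = 121 - 28 = 93
Final: R5 = 93

93


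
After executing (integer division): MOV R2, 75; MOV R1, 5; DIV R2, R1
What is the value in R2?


Register state trace:
  MOV R2, 75  → R2 = 75
  MOV R1, 5  → R1 = 5
  DIV R2, R1  → R2 = 75 // 5 = 15
Final: R2 = 15

15


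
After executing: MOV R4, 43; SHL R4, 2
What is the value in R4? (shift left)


Register state trace:
  MOV R4, 43  → R4 = 43
  SHL R4, 2  → R4 = 43 << 2 = 43 * 2^2 = 172
Final: R4 = 172

172


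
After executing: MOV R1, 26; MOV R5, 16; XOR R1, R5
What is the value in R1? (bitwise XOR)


Register state trace:
  MOV R1, 26  → R1 = 26 (0b00011010)
  MOV R5, 16  → R5 = 16 (0b00010000)
  XOR R1, R5  → R1 = 26 XOR 16 = 10 (0b00001010)
Final: R1 = 10

10


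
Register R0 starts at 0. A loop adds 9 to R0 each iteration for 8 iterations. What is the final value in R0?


Starting value: R0 = 0
  Iter 1: R0 = 0 + 9 = 9
  Iter 2: R0 = 9 + 9 = 18
  Iter 3: R0 = 18 + 9 = 27
  Iter 4: R0 = 27 + 9 = 36
  Iter 5: R0 = 36 + 9 = 45
  Iter 6: R0 = 45 + 9 = 54
  Iter 7: R0 = 54 + 9 = 63
  Iter 8: R0 = 63 + 9 = 72
Final: R0 = 72

72


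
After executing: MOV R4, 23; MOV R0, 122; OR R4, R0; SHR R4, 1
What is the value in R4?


Register state trace:
  MOV R4, 23  → R4 = 23 (0b00010111)
  MOV R0, 122  → R0 = 122 (0b01111010)
  OR R4, R0  → R4 = 23 OR 122 = 127 (0b01111111)
  SHR R4, 1  → R4 = 127 >> 1 = 63
Final: R4 = 63

63


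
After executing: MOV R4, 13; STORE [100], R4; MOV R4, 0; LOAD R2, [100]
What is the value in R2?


Register and memory trace:
  MOV R4, 13  → R4 = 13
  STORE [100], R4  → mem[100] = 13
  MOV R4, 0  → R4 = 0
  LOAD R2, [100]  → R2 = mem[100] = 13
Final: R2 = 13

13


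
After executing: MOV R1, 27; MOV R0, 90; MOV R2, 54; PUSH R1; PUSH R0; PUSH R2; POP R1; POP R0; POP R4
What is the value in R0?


Stack trace (top is rightmost):
  MOV R1, 27  → R1 = 27
  MOV R0, 90  → R0 = 90
  MOV R2, 54  → R2 = 54
  PUSH R1  → stack: [27]
  PUSH R0  → stack: [27, 90]
  PUSH R2  → stack: [27, 90, 54]
  POP R1  → R1 = 54, stack: [27, 90]
  POP R0  → R0 = 90, stack: [27]
  POP R4  → R4 = 27, stack: []
Final: R0 = 90

90


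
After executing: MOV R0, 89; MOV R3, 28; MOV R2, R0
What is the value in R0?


Register state trace:
  MOV R0, 89  → R0 = 89
  MOV R3, 28  → R3 = 28
  MOV R2, R0  → R2 = 89
Final: R0 = 89

89


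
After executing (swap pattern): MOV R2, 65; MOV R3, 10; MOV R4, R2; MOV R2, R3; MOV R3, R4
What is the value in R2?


Register state trace (swap pattern):
  MOV R2, 65  → R2 = 65
  MOV R3, 10  → R3 = 10
  MOV R4, R2  → R4 = 65  (save R2)
  MOV R2, R3  → R2 = 10  (R2 gets R3's value)
  MOV R3, R4  → R3 = 65  (R3 gets saved value)
Final: R2 = 10

10


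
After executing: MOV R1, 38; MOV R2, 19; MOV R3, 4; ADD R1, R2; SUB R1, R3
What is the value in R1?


Register state trace:
  MOV R1, 38  → R1 = 38
  MOV R2, 19  → R2 = 19
  MOV R3, 4  → R3 = 4
  ADD R1, R2  → R1 = 38 + 19 = 57
  SUB R1, R3  → R1 = 57 - 4 = 53
Final: R1 = 53

53


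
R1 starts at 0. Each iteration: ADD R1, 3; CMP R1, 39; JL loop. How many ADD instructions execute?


Loop trace (R1 starts at 0, target 39, step 3):
  ADD #1: R1 = 0 + 3 = 3  → 3 < 39, loop
  ADD #2: R1 = 3 + 3 = 6  → 6 < 39, loop
  ADD #3: R1 = 6 + 3 = 9  → 9 < 39, loop
  ADD #4: R1 = 9 + 3 = 12  → 12 < 39, loop
  ADD #5: R1 = 12 + 3 = 15  → 15 < 39, loop
  ADD #6: R1 = 15 + 3 = 18  → 18 < 39, loop
  ADD #7: R1 = 18 + 3 = 21  → 21 < 39, loop
  ADD #8: R1 = 21 + 3 = 24  → 24 < 39, loop
  ADD #9: R1 = 24 + 3 = 27  → 27 < 39, loop
  ADD #10: R1 = 27 + 3 = 30  → 30 < 39, loop
  ADD #11: R1 = 30 + 3 = 33  → 33 < 39, loop
  ADD #12: R1 = 33 + 3 = 36  → 36 < 39, loop
  ADD #13: R1 = 36 + 3 = 39  → 39 >= 39, exit
Total ADD instructions: 13

13


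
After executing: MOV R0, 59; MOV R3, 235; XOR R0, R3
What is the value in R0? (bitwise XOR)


Register state trace:
  MOV R0, 59  → R0 = 59 (0b00111011)
  MOV R3, 235  → R3 = 235 (0b11101011)
  XOR R0, R3  → R0 = 59 XOR 235 = 208 (0b11010000)
Final: R0 = 208

208


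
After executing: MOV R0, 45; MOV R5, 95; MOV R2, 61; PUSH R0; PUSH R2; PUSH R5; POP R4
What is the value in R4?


Stack trace (top is rightmost):
  MOV R0, 45  → R0 = 45
  MOV R5, 95  → R5 = 95
  MOV R2, 61  → R2 = 61
  PUSH R0  → stack: [45]
  PUSH R2  → stack: [45, 61]
  PUSH R5  → stack: [45, 61, 95]
  POP R4  → R4 = 95, stack: [45, 61]
Final: R4 = 95

95


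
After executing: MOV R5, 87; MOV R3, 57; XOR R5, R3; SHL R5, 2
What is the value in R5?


Register state trace:
  MOV R5, 87  → R5 = 87 (0b01010111)
  MOV R3, 57  → R3 = 57 (0b00111001)
  XOR R5, R3  → R5 = 87 XOR 57 = 110 (0b01101110)
  SHL R5, 2  → R5 = 110 << 2 = 440
Final: R5 = 440

440


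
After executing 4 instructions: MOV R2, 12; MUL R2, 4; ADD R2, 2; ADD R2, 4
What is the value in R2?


Register state trace:
  MOV R2, 12  → R2 = 12
  MUL R2, 4  → R2 = 12 * 4 = 48
  ADD R2, 2  → R2 = 48 + 2 = 50
  ADD R2, 4  → R2 = 50 + 4 = 54
Final: R2 = 54

54


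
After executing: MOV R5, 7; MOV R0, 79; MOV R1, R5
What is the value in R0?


Register state trace:
  MOV R5, 7  → R5 = 7
  MOV R0, 79  → R0 = 79
  MOV R1, R5  → R1 = 7
Final: R0 = 79

79


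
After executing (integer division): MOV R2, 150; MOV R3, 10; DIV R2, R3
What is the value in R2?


Register state trace:
  MOV R2, 150  → R2 = 150
  MOV R3, 10  → R3 = 10
  DIV R2, R3  → R2 = 150 // 10 = 15
Final: R2 = 15

15


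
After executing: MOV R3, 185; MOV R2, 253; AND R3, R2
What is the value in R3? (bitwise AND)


Register state trace:
  MOV R3, 185  → R3 = 185 (0b10111001)
  MOV R2, 253  → R2 = 253 (0b11111101)
  AND R3, R2  → R3 = 185 AND 253 = 185 (0b10111001)
Final: R3 = 185

185


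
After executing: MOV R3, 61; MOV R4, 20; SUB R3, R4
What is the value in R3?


Register state trace:
  MOV R3, 61  → R3 = 61
  MOV R4, 20  → R4 = 20
  SUB R3, R4  → R3 = 61 - 20 = 41
Final: R3 = 41

41


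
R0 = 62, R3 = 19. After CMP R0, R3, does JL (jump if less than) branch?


Trace:
  R0 = 62, R3 = 19
  CMP R0, R3  → compares 62 vs 19
  JL checks: is 62 less than 19?
  62 > 19, so condition is false
Branch taken: No

No


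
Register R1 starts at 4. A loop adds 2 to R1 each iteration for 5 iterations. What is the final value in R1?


Starting value: R1 = 4
  Iter 1: R1 = 4 + 2 = 6
  Iter 2: R1 = 6 + 2 = 8
  Iter 3: R1 = 8 + 2 = 10
  Iter 4: R1 = 10 + 2 = 12
  Iter 5: R1 = 12 + 2 = 14
Final: R1 = 14

14


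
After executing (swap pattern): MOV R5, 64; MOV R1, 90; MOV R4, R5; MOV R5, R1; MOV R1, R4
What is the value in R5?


Register state trace (swap pattern):
  MOV R5, 64  → R5 = 64
  MOV R1, 90  → R1 = 90
  MOV R4, R5  → R4 = 64  (save R5)
  MOV R5, R1  → R5 = 90  (R5 gets R1's value)
  MOV R1, R4  → R1 = 64  (R1 gets saved value)
Final: R5 = 90

90


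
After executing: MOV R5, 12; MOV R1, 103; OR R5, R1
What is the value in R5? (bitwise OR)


Register state trace:
  MOV R5, 12  → R5 = 12 (0b00001100)
  MOV R1, 103  → R1 = 103 (0b01100111)
  OR R5, R1   → R5 = 12 OR 103 = 111 (0b01101111)
Final: R5 = 111

111


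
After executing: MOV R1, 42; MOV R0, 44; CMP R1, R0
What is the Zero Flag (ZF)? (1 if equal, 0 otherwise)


Register state trace:
  MOV R1, 42  → R1 = 42
  MOV R0, 44  → R0 = 44
  CMP R1, R0  → computes 42 - 44 = -2
  Result is nonzero, so values are not equal
ZF = 0

0


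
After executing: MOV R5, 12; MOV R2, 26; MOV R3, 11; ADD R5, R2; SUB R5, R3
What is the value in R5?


Register state trace:
  MOV R5, 12  → R5 = 12
  MOV R2, 26  → R2 = 26
  MOV R3, 11  → R3 = 11
  ADD R5, R2  → R5 = 12 + 26 = 38
  SUB R5, R3  → R5 = 38 - 11 = 27
Final: R5 = 27

27


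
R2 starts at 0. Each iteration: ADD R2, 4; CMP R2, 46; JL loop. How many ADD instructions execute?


Loop trace (R2 starts at 0, target 46, step 4):
  ADD #1: R2 = 0 + 4 = 4  → 4 < 46, loop
  ADD #2: R2 = 4 + 4 = 8  → 8 < 46, loop
  ADD #3: R2 = 8 + 4 = 12  → 12 < 46, loop
  ADD #4: R2 = 12 + 4 = 16  → 16 < 46, loop
  ADD #5: R2 = 16 + 4 = 20  → 20 < 46, loop
  ADD #6: R2 = 20 + 4 = 24  → 24 < 46, loop
  ADD #7: R2 = 24 + 4 = 28  → 28 < 46, loop
  ADD #8: R2 = 28 + 4 = 32  → 32 < 46, loop
  ADD #9: R2 = 32 + 4 = 36  → 36 < 46, loop
  ADD #10: R2 = 36 + 4 = 40  → 40 < 46, loop
  ADD #11: R2 = 40 + 4 = 44  → 44 < 46, loop
  ADD #12: R2 = 44 + 4 = 48  → 48 >= 46, exit
Total ADD instructions: 12

12


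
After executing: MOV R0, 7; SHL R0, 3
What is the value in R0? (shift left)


Register state trace:
  MOV R0, 7  → R0 = 7
  SHL R0, 3  → R0 = 7 << 3 = 7 * 2^3 = 56
Final: R0 = 56

56


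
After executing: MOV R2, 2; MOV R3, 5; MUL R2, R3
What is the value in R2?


Register state trace:
  MOV R2, 2  → R2 = 2
  MOV R3, 5  → R3 = 5
  MUL R2, R3  → R2 = 2 * 5 = 10
Final: R2 = 10

10


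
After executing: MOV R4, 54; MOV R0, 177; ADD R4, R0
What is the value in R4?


Register state trace:
  MOV R4, 54  → R4 = 54
  MOV R0, 177  → R0 = 177
  ADD R4, R0  → R4 = 54 + 177 = 231
Final: R4 = 231

231


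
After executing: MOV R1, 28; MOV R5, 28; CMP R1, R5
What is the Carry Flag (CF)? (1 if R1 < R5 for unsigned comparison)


Register state trace:
  MOV R1, 28  → R1 = 28
  MOV R5, 28  → R5 = 28
  CMP R1, R5  → unsigned 28 - 28: no borrow
  28 >= 28, so CF = 0
CF = 0

0


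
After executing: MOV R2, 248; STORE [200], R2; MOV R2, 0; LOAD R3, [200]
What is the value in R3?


Register and memory trace:
  MOV R2, 248  → R2 = 248
  STORE [200], R2  → mem[200] = 248
  MOV R2, 0  → R2 = 0
  LOAD R3, [200]  → R3 = mem[200] = 248
Final: R3 = 248

248


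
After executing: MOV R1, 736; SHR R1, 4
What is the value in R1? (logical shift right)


Register state trace:
  MOV R1, 736  → R1 = 736
  SHR R1, 4  → R1 = 736 >> 4 = 736 // 2^4 = 46
Final: R1 = 46

46


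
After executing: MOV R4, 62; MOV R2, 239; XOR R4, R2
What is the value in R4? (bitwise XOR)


Register state trace:
  MOV R4, 62  → R4 = 62 (0b00111110)
  MOV R2, 239  → R2 = 239 (0b11101111)
  XOR R4, R2  → R4 = 62 XOR 239 = 209 (0b11010001)
Final: R4 = 209

209


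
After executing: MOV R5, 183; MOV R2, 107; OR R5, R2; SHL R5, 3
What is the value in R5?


Register state trace:
  MOV R5, 183  → R5 = 183 (0b10110111)
  MOV R2, 107  → R2 = 107 (0b01101011)
  OR R5, R2  → R5 = 183 OR 107 = 255 (0b11111111)
  SHL R5, 3  → R5 = 255 << 3 = 2040
Final: R5 = 2040

2040


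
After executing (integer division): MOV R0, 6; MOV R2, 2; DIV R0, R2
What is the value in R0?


Register state trace:
  MOV R0, 6  → R0 = 6
  MOV R2, 2  → R2 = 2
  DIV R0, R2  → R0 = 6 // 2 = 3
Final: R0 = 3

3


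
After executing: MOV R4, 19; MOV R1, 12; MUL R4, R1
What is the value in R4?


Register state trace:
  MOV R4, 19  → R4 = 19
  MOV R1, 12  → R1 = 12
  MUL R4, R1  → R4 = 19 * 12 = 228
Final: R4 = 228

228


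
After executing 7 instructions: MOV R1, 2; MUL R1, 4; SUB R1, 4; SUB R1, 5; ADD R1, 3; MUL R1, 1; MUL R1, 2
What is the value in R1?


Register state trace:
  MOV R1, 2  → R1 = 2
  MUL R1, 4  → R1 = 2 * 4 = 8
  SUB R1, 4  → R1 = 8 - 4 = 4
  SUB R1, 5  → R1 = 4 - 5 = -1
  ADD R1, 3  → R1 = -1 + 3 = 2
  MUL R1, 1  → R1 = 2 * 1 = 2
  MUL R1, 2  → R1 = 2 * 2 = 4
Final: R1 = 4

4


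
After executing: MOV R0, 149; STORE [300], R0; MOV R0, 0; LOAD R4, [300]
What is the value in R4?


Register and memory trace:
  MOV R0, 149  → R0 = 149
  STORE [300], R0  → mem[300] = 149
  MOV R0, 0  → R0 = 0
  LOAD R4, [300]  → R4 = mem[300] = 149
Final: R4 = 149

149


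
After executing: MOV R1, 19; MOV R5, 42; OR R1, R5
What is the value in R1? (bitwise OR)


Register state trace:
  MOV R1, 19  → R1 = 19 (0b00010011)
  MOV R5, 42  → R5 = 42 (0b00101010)
  OR R1, R5   → R1 = 19 OR 42 = 59 (0b00111011)
Final: R1 = 59

59


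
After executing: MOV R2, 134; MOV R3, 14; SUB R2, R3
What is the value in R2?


Register state trace:
  MOV R2, 134  → R2 = 134
  MOV R3, 14  → R3 = 14
  SUB R2, R3  → R2 = 134 - 14 = 120
Final: R2 = 120

120


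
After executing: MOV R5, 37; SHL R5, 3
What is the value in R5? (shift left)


Register state trace:
  MOV R5, 37  → R5 = 37
  SHL R5, 3  → R5 = 37 << 3 = 37 * 2^3 = 296
Final: R5 = 296

296


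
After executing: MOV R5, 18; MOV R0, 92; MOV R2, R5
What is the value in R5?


Register state trace:
  MOV R5, 18  → R5 = 18
  MOV R0, 92  → R0 = 92
  MOV R2, R5  → R2 = 18
Final: R5 = 18

18


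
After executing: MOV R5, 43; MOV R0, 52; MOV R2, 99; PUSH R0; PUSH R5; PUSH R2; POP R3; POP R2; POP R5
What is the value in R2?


Stack trace (top is rightmost):
  MOV R5, 43  → R5 = 43
  MOV R0, 52  → R0 = 52
  MOV R2, 99  → R2 = 99
  PUSH R0  → stack: [52]
  PUSH R5  → stack: [52, 43]
  PUSH R2  → stack: [52, 43, 99]
  POP R3  → R3 = 99, stack: [52, 43]
  POP R2  → R2 = 43, stack: [52]
  POP R5  → R5 = 52, stack: []
Final: R2 = 43

43


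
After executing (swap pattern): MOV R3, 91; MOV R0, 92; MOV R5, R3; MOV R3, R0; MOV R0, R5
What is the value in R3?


Register state trace (swap pattern):
  MOV R3, 91  → R3 = 91
  MOV R0, 92  → R0 = 92
  MOV R5, R3  → R5 = 91  (save R3)
  MOV R3, R0  → R3 = 92  (R3 gets R0's value)
  MOV R0, R5  → R0 = 91  (R0 gets saved value)
Final: R3 = 92

92


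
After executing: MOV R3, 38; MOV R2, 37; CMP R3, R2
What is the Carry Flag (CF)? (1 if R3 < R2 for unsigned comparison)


Register state trace:
  MOV R3, 38  → R3 = 38
  MOV R2, 37  → R2 = 37
  CMP R3, R2  → unsigned 38 - 37: no borrow
  38 >= 37, so CF = 0
CF = 0

0


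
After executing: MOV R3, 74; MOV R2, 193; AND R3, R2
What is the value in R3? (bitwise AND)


Register state trace:
  MOV R3, 74  → R3 = 74 (0b01001010)
  MOV R2, 193  → R2 = 193 (0b11000001)
  AND R3, R2  → R3 = 74 AND 193 = 64 (0b01000000)
Final: R3 = 64

64


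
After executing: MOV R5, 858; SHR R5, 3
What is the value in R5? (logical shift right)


Register state trace:
  MOV R5, 858  → R5 = 858
  SHR R5, 3  → R5 = 858 >> 3 = 858 // 2^3 = 107
Final: R5 = 107

107


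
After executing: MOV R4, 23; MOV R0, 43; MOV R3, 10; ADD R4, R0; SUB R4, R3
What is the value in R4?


Register state trace:
  MOV R4, 23  → R4 = 23
  MOV R0, 43  → R0 = 43
  MOV R3, 10  → R3 = 10
  ADD R4, R0  → R4 = 23 + 43 = 66
  SUB R4, R3  → R4 = 66 - 10 = 56
Final: R4 = 56

56


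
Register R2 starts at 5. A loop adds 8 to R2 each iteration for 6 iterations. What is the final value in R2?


Starting value: R2 = 5
  Iter 1: R2 = 5 + 8 = 13
  Iter 2: R2 = 13 + 8 = 21
  Iter 3: R2 = 21 + 8 = 29
  Iter 4: R2 = 29 + 8 = 37
  Iter 5: R2 = 37 + 8 = 45
  Iter 6: R2 = 45 + 8 = 53
Final: R2 = 53

53


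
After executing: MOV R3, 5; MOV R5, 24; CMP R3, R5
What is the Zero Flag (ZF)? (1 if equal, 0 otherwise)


Register state trace:
  MOV R3, 5  → R3 = 5
  MOV R5, 24  → R5 = 24
  CMP R3, R5  → computes 5 - 24 = -19
  Result is nonzero, so values are not equal
ZF = 0

0


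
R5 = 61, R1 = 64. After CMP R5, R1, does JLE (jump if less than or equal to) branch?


Trace:
  R5 = 61, R1 = 64
  CMP R5, R1  → compares 61 vs 64
  JLE checks: is 61 less than or equal to 64?
  61 < 64, so condition is true
Branch taken: Yes

Yes


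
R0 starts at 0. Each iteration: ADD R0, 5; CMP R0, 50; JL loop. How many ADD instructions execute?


Loop trace (R0 starts at 0, target 50, step 5):
  ADD #1: R0 = 0 + 5 = 5  → 5 < 50, loop
  ADD #2: R0 = 5 + 5 = 10  → 10 < 50, loop
  ADD #3: R0 = 10 + 5 = 15  → 15 < 50, loop
  ADD #4: R0 = 15 + 5 = 20  → 20 < 50, loop
  ADD #5: R0 = 20 + 5 = 25  → 25 < 50, loop
  ADD #6: R0 = 25 + 5 = 30  → 30 < 50, loop
  ADD #7: R0 = 30 + 5 = 35  → 35 < 50, loop
  ADD #8: R0 = 35 + 5 = 40  → 40 < 50, loop
  ADD #9: R0 = 40 + 5 = 45  → 45 < 50, loop
  ADD #10: R0 = 45 + 5 = 50  → 50 >= 50, exit
Total ADD instructions: 10

10


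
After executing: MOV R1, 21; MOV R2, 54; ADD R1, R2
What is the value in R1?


Register state trace:
  MOV R1, 21  → R1 = 21
  MOV R2, 54  → R2 = 54
  ADD R1, R2  → R1 = 21 + 54 = 75
Final: R1 = 75

75
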